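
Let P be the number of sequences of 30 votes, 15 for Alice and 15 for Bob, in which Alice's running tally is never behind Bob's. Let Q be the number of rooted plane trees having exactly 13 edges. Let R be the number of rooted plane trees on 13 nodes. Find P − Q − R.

8743933

Reading a vote for the leader as '(' and for the other as ')' turns such a sequence into a balanced string of 15 pairs, so the count is C_15. So P = C_15 = 9694845.
A rooted plane tree with 13 edges has 14 nodes, and the count is C_13. So Q = C_13 = 742900.
Rooted ordered (plane) trees on m nodes have m−1 edges and are counted by C_{m−1}; m = 13 gives C_12. So R = C_12 = 208012.
P − Q − R = 9694845 − 742900 − 208012 = 8743933.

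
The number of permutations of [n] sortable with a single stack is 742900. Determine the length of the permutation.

13

Stack-sortable permutations of [n] are counted by C_n. Since C_13 = 742900, the index is 13.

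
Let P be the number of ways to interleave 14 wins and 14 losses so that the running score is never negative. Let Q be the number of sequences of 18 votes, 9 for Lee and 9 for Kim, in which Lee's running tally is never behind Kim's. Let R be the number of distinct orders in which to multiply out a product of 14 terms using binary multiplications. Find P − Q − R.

1926678

Ballot sequences with n votes each where one side never trails are Dyck words, counted by C_n; here n = 14. So P = C_14 = 2674440.
Reading a vote for the leader as '(' and for the other as ')' turns such a sequence into a balanced string of 9 pairs, so the count is C_9. So Q = C_9 = 4862.
Ways to associate a product of 14 factors correspond to binary trees on 14 leaves, so the count is C_13. So R = C_13 = 742900.
P − Q − R = 2674440 − 4862 − 742900 = 1926678.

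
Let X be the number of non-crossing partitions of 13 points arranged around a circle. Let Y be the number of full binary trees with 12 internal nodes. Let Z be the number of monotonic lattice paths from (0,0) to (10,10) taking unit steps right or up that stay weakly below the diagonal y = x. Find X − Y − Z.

The non-crossing partitions of [13] form a lattice of size C_13. So X = C_13 = 742900.
Full binary trees with n internal nodes are counted by C_n; here n = 12. So Y = C_12 = 208012.
Sub-diagonal monotone paths from (0,0) to (10,10) biject with Dyck paths of semilength 10, giving C_10. So Z = C_10 = 16796.
X − Y − Z = 742900 − 208012 − 16796 = 518092.

518092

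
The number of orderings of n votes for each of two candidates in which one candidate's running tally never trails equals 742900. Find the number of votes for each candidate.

13

Such ballot sequences with n votes each are counted by C_n. The Catalan number equal to 742900 is C_13.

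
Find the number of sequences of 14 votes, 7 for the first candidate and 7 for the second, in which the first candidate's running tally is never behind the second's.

429

Ballot sequences with n votes each where one side never trails are Dyck words, counted by C_n; here n = 7.
C_7 = C(14,7)/8 = 3432/8 = 429.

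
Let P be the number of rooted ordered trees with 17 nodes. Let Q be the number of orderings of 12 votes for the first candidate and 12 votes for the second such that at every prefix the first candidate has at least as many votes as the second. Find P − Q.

A rooted plane tree on 17 nodes has 16 edges, and such trees are counted by C_16. So P = C_16 = 35357670.
Reading a vote for the leader as '(' and for the other as ')' turns such a sequence into a balanced string of 12 pairs, so the count is C_12. So Q = C_12 = 208012.
P − Q = 35357670 − 208012 = 35149658.

35149658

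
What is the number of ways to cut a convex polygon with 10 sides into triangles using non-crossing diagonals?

1430

Triangulations of a convex m-gon are counted by C_{m−2}; with m = 10 this is C_8.
C_8 = 1430.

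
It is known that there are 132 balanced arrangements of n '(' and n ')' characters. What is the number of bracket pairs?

6

Balanced strings of n bracket-pairs are counted by C_n. Since C_6 = 132, the index is 6.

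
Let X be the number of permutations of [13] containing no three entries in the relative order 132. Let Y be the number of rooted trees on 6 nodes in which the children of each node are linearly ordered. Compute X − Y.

Permutations of [n] avoiding any single length-3 pattern are counted by C_n; here n = 13. So X = C_13 = 742900.
Rooted ordered (plane) trees on m nodes have m−1 edges and are counted by C_{m−1}; m = 6 gives C_5. So Y = C_5 = 42.
X − Y = 742900 − 42 = 742858.

742858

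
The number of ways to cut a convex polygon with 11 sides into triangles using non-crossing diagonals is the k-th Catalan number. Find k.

9

A convex 11-gon is triangulated into 9 triangles, and the number of such triangulations is the Catalan number C_{11−2} = C_9.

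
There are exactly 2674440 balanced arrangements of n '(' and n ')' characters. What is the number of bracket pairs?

Balanced strings of n bracket-pairs are counted by C_n. Since C_14 = 2674440, the index is 14.

14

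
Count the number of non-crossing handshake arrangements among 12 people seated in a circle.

132

Non-crossing handshake pairings of 2n people are counted by C_n; 12 people gives n = 6.
C_6 = 132.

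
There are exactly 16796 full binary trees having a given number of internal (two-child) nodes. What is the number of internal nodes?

Full binary trees with n internal nodes are counted by C_n. The Catalan number equal to 16796 is C_10.

10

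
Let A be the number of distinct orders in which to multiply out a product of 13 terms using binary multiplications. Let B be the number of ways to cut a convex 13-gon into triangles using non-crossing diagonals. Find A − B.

Parenthesizations of m factors correspond to full binary trees with m leaves, counted by C_{m−1}; m = 13 gives C_12. So A = C_12 = 208012.
Triangulations of a convex m-gon are counted by C_{m−2}; with m = 13 this is C_11. So B = C_11 = 58786.
A − B = 208012 − 58786 = 149226.

149226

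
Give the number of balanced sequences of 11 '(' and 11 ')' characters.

Balanced strings of n pairs of brackets are counted by C_n; here n = 11.
C_11 = 58786.

58786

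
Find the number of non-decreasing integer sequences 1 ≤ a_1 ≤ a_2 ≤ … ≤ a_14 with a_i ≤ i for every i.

2674440

Weakly increasing sequences with a_i ≤ i biject with Dyck paths of semilength 14, so there are C_14.
C_14 = C(28,14)/15 = 40116600/15 = 2674440.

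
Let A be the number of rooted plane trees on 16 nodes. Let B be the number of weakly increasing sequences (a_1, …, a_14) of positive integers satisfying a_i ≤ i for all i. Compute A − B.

7020405

Rooted ordered (plane) trees on m nodes have m−1 edges and are counted by C_{m−1}; m = 16 gives C_15. So A = C_15 = 9694845.
Such sub-staircase sequences of length n are counted by C_n; here n = 14. So B = C_14 = 2674440.
A − B = 9694845 − 2674440 = 7020405.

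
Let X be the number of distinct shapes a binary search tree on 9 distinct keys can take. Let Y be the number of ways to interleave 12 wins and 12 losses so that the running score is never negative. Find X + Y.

Binary trees (left/right distinguished) on n nodes are counted by C_n; here n = 9. So X = C_9 = 4862.
Reading a vote for the leader as '(' and for the other as ')' turns such a sequence into a balanced string of 12 pairs, so the count is C_12. So Y = C_12 = 208012.
X + Y = 4862 + 208012 = 212874.

212874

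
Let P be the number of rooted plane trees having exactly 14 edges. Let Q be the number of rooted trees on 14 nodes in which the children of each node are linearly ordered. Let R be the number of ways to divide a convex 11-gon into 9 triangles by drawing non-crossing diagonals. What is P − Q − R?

Rooted ordered trees with n edges are counted by C_n; here n = 14. So P = C_14 = 2674440.
Rooted ordered (plane) trees on m nodes have m−1 edges and are counted by C_{m−1}; m = 14 gives C_13. So Q = C_13 = 742900.
A convex 11-gon is triangulated into 9 triangles, and the number of such triangulations is the Catalan number C_{11−2} = C_9. So R = C_9 = 4862.
P − Q − R = 2674440 − 742900 − 4862 = 1926678.

1926678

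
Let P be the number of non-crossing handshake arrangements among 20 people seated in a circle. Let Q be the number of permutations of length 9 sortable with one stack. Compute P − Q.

11934

Non-crossing handshake pairings of 2n people are counted by C_n; 20 people gives n = 10. So P = C_10 = 16796.
By Knuth's characterisation, the stack-sortable permutations of length 9 are the 231-avoiders, numbering C_9. So Q = C_9 = 4862.
P − Q = 16796 − 4862 = 11934.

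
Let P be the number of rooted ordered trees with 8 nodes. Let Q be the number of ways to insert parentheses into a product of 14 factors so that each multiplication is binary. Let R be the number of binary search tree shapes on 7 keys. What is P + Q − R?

A rooted plane tree on 8 nodes has 7 edges, and such trees are counted by C_7. So P = C_7 = 429.
Parenthesizations of m factors correspond to full binary trees with m leaves, counted by C_{m−1}; m = 14 gives C_13. So Q = C_13 = 742900.
Rooted binary trees with 7 nodes (each child slot possibly empty) number C_7. So R = C_7 = 429.
P + Q − R = 429 + 742900 − 429 = 742900.

742900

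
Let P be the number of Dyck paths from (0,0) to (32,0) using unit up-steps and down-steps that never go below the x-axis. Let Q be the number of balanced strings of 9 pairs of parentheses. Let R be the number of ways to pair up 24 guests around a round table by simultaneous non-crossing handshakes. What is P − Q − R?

35144796

Paths of 16 up- and 16 down-steps that never dip below the axis are Dyck paths; their count is C_16. So P = C_16 = 35357670.
A balanced arrangement of 9 bracket pairs is a Dyck word of semilength 9, so the count is C_9. So Q = C_9 = 4862.
Non-crossing handshake pairings of 2n people are counted by C_n; 24 people gives n = 12. So R = C_12 = 208012.
P − Q − R = 35357670 − 4862 − 208012 = 35144796.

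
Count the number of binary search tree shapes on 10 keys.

16796

Binary trees (left/right distinguished) on n nodes are counted by C_n; here n = 10.
C_10 = 16796.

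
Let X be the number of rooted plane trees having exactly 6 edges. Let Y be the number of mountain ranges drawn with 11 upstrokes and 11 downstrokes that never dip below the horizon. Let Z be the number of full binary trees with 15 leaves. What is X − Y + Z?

2615786

Rooted ordered trees with n edges are counted by C_n; here n = 6. So X = C_6 = 132.
Dyck paths of semilength n (length 2n) are counted by C_n; here n = 11. So Y = C_11 = 58786.
Full binary trees with 15 leaves have 15−1 = 14 internal nodes, so there are C_14 of them. So Z = C_14 = 2674440.
X − Y + Z = 132 − 58786 + 2674440 = 2615786.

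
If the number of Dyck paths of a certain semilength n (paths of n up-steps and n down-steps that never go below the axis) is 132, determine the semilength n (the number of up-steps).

Dyck paths of semilength n are counted by C_n; 132 = C_6.

6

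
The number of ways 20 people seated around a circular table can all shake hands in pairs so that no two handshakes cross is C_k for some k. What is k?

10

With 20 = 2·10 people, non-crossing handshake pairings are non-crossing perfect matchings on a circle, counted by C_10.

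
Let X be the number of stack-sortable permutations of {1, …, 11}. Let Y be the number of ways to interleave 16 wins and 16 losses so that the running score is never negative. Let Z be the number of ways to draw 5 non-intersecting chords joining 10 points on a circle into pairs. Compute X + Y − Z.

By Knuth's characterisation, the stack-sortable permutations of length 11 are the 231-avoiders, numbering C_11. So X = C_11 = 58786.
Reading a vote for the leader as '(' and for the other as ')' turns such a sequence into a balanced string of 16 pairs, so the count is C_16. So Y = C_16 = 35357670.
Pairing 10 circle points by 5 non-crossing chords gives C_5 matchings. So Z = C_5 = 42.
X + Y − Z = 58786 + 35357670 − 42 = 35416414.

35416414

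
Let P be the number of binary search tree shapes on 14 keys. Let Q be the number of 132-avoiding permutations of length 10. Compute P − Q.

Rooted binary trees with 14 nodes (each child slot possibly empty) number C_14. So P = C_14 = 2674440.
For any fixed pattern of length 3, the pattern-avoiding permutations of [10] number C_10. So Q = C_10 = 16796.
P − Q = 2674440 − 16796 = 2657644.

2657644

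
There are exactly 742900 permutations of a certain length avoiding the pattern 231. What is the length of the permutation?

Permutations of [n] avoiding a fixed length-3 pattern are counted by C_n, and C_13 = 742900.

13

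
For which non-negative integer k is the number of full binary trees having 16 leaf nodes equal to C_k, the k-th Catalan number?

A full binary tree with L leaves has L−1 internal nodes and is counted by C_{L−1}; L = 16 gives C_15.

15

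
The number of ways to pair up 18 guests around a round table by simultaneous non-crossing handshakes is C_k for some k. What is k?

With 18 = 2·9 people, non-crossing handshake pairings are non-crossing perfect matchings on a circle, counted by C_9.

9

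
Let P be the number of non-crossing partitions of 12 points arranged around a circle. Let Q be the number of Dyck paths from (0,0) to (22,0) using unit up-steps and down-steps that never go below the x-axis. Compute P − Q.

Non-crossing partitions of an n-element set are counted by C_n; here n = 12. So P = C_12 = 208012.
Paths of 11 up- and 11 down-steps that never dip below the axis are Dyck paths; their count is C_11. So Q = C_11 = 58786.
P − Q = 208012 − 58786 = 149226.

149226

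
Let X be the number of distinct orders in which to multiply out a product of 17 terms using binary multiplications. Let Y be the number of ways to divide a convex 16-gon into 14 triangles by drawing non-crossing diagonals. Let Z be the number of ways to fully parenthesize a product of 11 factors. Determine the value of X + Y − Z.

38015314

Bracketing 17 factors into binary products is counted by C_{17−1} = C_16. So X = C_16 = 35357670.
A convex 16-gon is triangulated into 14 triangles, and the number of such triangulations is the Catalan number C_{16−2} = C_14. So Y = C_14 = 2674440.
Ways to associate a product of 11 factors correspond to binary trees on 11 leaves, so the count is C_10. So Z = C_10 = 16796.
X + Y − Z = 35357670 + 2674440 − 16796 = 38015314.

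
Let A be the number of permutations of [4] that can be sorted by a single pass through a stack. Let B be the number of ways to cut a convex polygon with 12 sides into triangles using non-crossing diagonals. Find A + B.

16810

By Knuth's characterisation, the stack-sortable permutations of length 4 are the 231-avoiders, numbering C_4. So A = C_4 = 14.
Triangulations of a convex m-gon are counted by C_{m−2}; with m = 12 this is C_10. So B = C_10 = 16796.
A + B = 14 + 16796 = 16810.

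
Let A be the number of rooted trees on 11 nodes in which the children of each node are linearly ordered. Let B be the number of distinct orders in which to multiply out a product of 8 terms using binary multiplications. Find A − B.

16367

A rooted plane tree on 11 nodes has 10 edges, and such trees are counted by C_10. So A = C_10 = 16796.
Bracketing 8 factors into binary products is counted by C_{8−1} = C_7. So B = C_7 = 429.
A − B = 16796 − 429 = 16367.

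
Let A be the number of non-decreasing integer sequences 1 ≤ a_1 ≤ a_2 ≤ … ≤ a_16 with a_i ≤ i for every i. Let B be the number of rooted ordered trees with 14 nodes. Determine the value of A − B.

Such sub-staircase sequences of length n are counted by C_n; here n = 16. So A = C_16 = 35357670.
A rooted plane tree on 14 nodes has 13 edges, and such trees are counted by C_13. So B = C_13 = 742900.
A − B = 35357670 − 742900 = 34614770.

34614770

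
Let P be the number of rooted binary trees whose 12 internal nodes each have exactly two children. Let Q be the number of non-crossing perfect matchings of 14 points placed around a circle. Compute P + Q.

Full binary trees with n internal nodes are counted by C_n; here n = 12. So P = C_12 = 208012.
Non-crossing perfect matchings of 2n points on a circle are counted by C_n; with 14 points, n = 7. So Q = C_7 = 429.
P + Q = 208012 + 429 = 208441.

208441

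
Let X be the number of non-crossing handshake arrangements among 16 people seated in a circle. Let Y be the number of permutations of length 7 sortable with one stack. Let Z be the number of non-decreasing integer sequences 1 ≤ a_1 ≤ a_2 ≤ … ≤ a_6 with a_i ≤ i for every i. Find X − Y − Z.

With 16 = 2·8 people, non-crossing handshake pairings are non-crossing perfect matchings on a circle, counted by C_8. So X = C_8 = 1430.
Stack-sortable permutations are exactly the 231-avoiding ones, counted by C_n; here n = 7. So Y = C_7 = 429.
Weakly increasing sequences with a_i ≤ i biject with Dyck paths of semilength 6, so there are C_6. So Z = C_6 = 132.
X − Y − Z = 1430 − 429 − 132 = 869.

869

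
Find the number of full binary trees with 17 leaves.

35357670

Full binary trees with 17 leaves have 17−1 = 16 internal nodes, so there are C_16 of them.
C_16 = 35357670.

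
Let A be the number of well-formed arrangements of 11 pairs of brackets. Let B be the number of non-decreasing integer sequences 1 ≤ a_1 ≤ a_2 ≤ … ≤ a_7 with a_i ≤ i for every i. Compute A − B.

Balanced strings of n pairs of brackets are counted by C_n; here n = 11. So A = C_11 = 58786.
Such sub-staircase sequences of length n are counted by C_n; here n = 7. So B = C_7 = 429.
A − B = 58786 − 429 = 58357.

58357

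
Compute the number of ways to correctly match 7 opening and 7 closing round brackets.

429

With 7 pairs the number of balanced bracket strings is the Catalan number C_7.
C_7 = C(14,7)/8 = 3432/8 = 429.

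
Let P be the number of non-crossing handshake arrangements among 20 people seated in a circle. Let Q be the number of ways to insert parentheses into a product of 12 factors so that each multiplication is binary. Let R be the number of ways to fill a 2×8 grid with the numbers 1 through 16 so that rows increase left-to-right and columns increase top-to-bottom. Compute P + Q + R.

Non-crossing handshake pairings of 2n people are counted by C_n; 20 people gives n = 10. So P = C_10 = 16796.
Parenthesizations of m factors correspond to full binary trees with m leaves, counted by C_{m−1}; m = 12 gives C_11. So Q = C_11 = 58786.
Standard Young tableaux of shape 2×n are counted by C_n; here n = 8. So R = C_8 = 1430.
P + Q + R = 16796 + 58786 + 1430 = 77012.

77012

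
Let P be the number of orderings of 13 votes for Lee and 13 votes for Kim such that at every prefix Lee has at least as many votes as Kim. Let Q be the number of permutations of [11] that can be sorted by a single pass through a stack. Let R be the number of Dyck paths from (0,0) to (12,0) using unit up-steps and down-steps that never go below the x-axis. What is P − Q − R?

683982

Reading a vote for the leader as '(' and for the other as ')' turns such a sequence into a balanced string of 13 pairs, so the count is C_13. So P = C_13 = 742900.
By Knuth's characterisation, the stack-sortable permutations of length 11 are the 231-avoiders, numbering C_11. So Q = C_11 = 58786.
A Dyck path with 6 up-steps and 6 down-steps has semilength 6, so there are C_6 of them. So R = C_6 = 132.
P − Q − R = 742900 − 58786 − 132 = 683982.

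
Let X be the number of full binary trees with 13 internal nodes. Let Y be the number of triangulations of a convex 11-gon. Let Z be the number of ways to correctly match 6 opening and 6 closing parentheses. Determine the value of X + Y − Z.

747630

Full binary trees with n internal nodes are counted by C_n; here n = 13. So X = C_13 = 742900.
A convex 11-gon is triangulated into 9 triangles, and the number of such triangulations is the Catalan number C_{11−2} = C_9. So Y = C_9 = 4862.
A balanced arrangement of 6 bracket pairs is a Dyck word of semilength 6, so the count is C_6. So Z = C_6 = 132.
X + Y − Z = 742900 + 4862 − 132 = 747630.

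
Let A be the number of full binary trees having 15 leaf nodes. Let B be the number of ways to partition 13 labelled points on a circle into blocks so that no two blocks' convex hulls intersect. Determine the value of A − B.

1931540

A full binary tree with L leaves has L−1 internal nodes and is counted by C_{L−1}; L = 15 gives C_14. So A = C_14 = 2674440.
The non-crossing partitions of [13] form a lattice of size C_13. So B = C_13 = 742900.
A − B = 2674440 − 742900 = 1931540.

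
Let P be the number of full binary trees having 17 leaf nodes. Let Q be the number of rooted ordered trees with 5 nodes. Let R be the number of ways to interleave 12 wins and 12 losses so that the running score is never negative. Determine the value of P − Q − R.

Full binary trees with 17 leaves have 17−1 = 16 internal nodes, so there are C_16 of them. So P = C_16 = 35357670.
A rooted plane tree on 5 nodes has 4 edges, and such trees are counted by C_4. So Q = C_4 = 14.
Reading a vote for the leader as '(' and for the other as ')' turns such a sequence into a balanced string of 12 pairs, so the count is C_12. So R = C_12 = 208012.
P − Q − R = 35357670 − 14 − 208012 = 35149644.

35149644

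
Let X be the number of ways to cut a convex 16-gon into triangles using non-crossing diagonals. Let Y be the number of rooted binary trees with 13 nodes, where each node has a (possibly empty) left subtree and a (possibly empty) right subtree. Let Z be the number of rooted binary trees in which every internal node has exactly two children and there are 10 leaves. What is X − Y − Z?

1926678

Triangulations of a convex m-gon are counted by C_{m−2}; with m = 16 this is C_14. So X = C_14 = 2674440.
Rooted binary trees with 13 nodes (each child slot possibly empty) number C_13. So Y = C_13 = 742900.
Full binary trees with 10 leaves have 10−1 = 9 internal nodes, so there are C_9 of them. So Z = C_9 = 4862.
X − Y − Z = 2674440 − 742900 − 4862 = 1926678.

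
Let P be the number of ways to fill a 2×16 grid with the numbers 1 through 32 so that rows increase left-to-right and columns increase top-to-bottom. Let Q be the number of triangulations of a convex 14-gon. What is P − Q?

35149658

Standard Young tableaux of shape 2×n are counted by C_n; here n = 16. So P = C_16 = 35357670.
The number of triangulations of a 14-gon is the Catalan number C_12 (index = sides − 2). So Q = C_12 = 208012.
P − Q = 35357670 − 208012 = 35149658.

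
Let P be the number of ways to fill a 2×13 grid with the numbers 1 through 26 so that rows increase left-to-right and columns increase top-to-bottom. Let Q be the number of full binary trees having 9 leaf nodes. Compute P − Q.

741470

By the hook-length formula (or a Dyck-path bijection), SYT of shape 2×13 number C_13. So P = C_13 = 742900.
A full binary tree with L leaves has L−1 internal nodes and is counted by C_{L−1}; L = 9 gives C_8. So Q = C_8 = 1430.
P − Q = 742900 − 1430 = 741470.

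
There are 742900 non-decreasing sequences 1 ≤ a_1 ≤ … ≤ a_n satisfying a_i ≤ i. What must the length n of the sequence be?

Such sub-staircase sequences of length n are counted by C_n, and C_13 = 742900.

13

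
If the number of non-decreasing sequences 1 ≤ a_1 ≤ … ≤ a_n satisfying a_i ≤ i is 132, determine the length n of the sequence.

Such sub-staircase sequences of length n are counted by C_n, and C_6 = 132.

6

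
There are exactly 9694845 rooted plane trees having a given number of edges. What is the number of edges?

Rooted ordered trees with n edges are counted by C_n; 9694845 = C_15.

15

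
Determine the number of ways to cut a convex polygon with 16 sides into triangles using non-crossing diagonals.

A convex 16-gon is triangulated into 14 triangles, and the number of such triangulations is the Catalan number C_{16−2} = C_14.
C_14 = C(28,14)/15 = 40116600/15 = 2674440.

2674440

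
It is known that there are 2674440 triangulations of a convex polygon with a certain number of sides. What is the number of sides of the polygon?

Triangulations of a convex m-gon are counted by C_{m−2}. The Catalan number equal to 2674440 is C_14.
So m − 2 = 14, giving m = 16 sides.

16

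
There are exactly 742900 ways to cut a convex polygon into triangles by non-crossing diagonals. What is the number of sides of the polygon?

15

Triangulations of a convex m-gon are counted by C_{m−2}. Since C_13 = 742900, the index is 13.
So m − 2 = 13, giving m = 15 sides.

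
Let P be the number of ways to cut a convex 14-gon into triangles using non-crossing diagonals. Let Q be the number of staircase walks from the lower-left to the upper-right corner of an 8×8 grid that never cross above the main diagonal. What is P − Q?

206582

A convex 14-gon is triangulated into 12 triangles, and the number of such triangulations is the Catalan number C_{14−2} = C_12. So P = C_12 = 208012.
Monotone paths in an n×n grid that stay weakly below the diagonal are counted by C_n; here n = 8. So Q = C_8 = 1430.
P − Q = 208012 − 1430 = 206582.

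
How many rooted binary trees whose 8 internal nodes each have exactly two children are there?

The number of full binary trees on 8 internal nodes is the Catalan number C_8.
C_8 = C(16,8)/9 = 12870/9 = 1430.

1430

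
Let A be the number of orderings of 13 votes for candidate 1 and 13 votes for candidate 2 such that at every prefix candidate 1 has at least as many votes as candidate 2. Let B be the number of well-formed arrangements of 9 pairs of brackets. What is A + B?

Ballot sequences with n votes each where one side never trails are Dyck words, counted by C_n; here n = 13. So A = C_13 = 742900.
A balanced arrangement of 9 bracket pairs is a Dyck word of semilength 9, so the count is C_9. So B = C_9 = 4862.
A + B = 742900 + 4862 = 747762.

747762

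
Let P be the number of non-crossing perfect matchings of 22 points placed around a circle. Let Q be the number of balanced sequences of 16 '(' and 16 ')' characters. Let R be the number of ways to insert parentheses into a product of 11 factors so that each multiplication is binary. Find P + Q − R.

35399660

Pairing 22 circle points by 11 non-crossing chords gives C_11 matchings. So P = C_11 = 58786.
Balanced strings of n pairs of brackets are counted by C_n; here n = 16. So Q = C_16 = 35357670.
Parenthesizations of m factors correspond to full binary trees with m leaves, counted by C_{m−1}; m = 11 gives C_10. So R = C_10 = 16796.
P + Q − R = 58786 + 35357670 − 16796 = 35399660.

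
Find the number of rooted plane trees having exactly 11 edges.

58786

A rooted plane tree with 11 edges has 12 nodes, and the count is C_11.
C_11 = C(22,11)/12 = 705432/12 = 58786.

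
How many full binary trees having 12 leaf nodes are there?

Full binary trees with 12 leaves have 12−1 = 11 internal nodes, so there are C_11 of them.
C_11 = C(22,11)/12 = 705432/12 = 58786.

58786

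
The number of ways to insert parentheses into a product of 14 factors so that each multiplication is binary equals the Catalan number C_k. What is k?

Bracketing 14 factors into binary products is counted by C_{14−1} = C_13.

13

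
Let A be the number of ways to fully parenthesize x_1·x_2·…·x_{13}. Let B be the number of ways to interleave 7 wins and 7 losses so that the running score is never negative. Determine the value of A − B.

207583

Parenthesizations of m factors correspond to full binary trees with m leaves, counted by C_{m−1}; m = 13 gives C_12. So A = C_12 = 208012.
Ballot sequences with n votes each where one side never trails are Dyck words, counted by C_n; here n = 7. So B = C_7 = 429.
A − B = 208012 − 429 = 207583.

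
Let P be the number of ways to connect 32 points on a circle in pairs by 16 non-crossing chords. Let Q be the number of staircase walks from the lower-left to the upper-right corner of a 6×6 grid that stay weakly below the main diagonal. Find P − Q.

Pairing 32 circle points by 16 non-crossing chords gives C_16 matchings. So P = C_16 = 35357670.
Sub-diagonal monotone paths from (0,0) to (6,6) biject with Dyck paths of semilength 6, giving C_6. So Q = C_6 = 132.
P − Q = 35357670 − 132 = 35357538.

35357538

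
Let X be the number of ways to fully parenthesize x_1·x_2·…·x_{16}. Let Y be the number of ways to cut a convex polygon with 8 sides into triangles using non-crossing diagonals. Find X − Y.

9694713

Ways to associate a product of 16 factors correspond to binary trees on 16 leaves, so the count is C_15. So X = C_15 = 9694845.
The number of triangulations of an 8-gon is the Catalan number C_6 (index = sides − 2). So Y = C_6 = 132.
X − Y = 9694845 − 132 = 9694713.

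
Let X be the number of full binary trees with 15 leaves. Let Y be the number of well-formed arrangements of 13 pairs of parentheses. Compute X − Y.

A full binary tree with L leaves has L−1 internal nodes and is counted by C_{L−1}; L = 15 gives C_14. So X = C_14 = 2674440.
A balanced arrangement of 13 bracket pairs is a Dyck word of semilength 13, so the count is C_13. So Y = C_13 = 742900.
X − Y = 2674440 − 742900 = 1931540.

1931540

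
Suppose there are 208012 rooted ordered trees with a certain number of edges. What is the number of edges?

12

Rooted ordered trees with n edges are counted by C_n. Since C_12 = 208012, the index is 12.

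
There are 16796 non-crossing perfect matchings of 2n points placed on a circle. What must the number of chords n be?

Non-crossing pairings of 2n points on a circle are counted by C_n; 16796 = C_10.

10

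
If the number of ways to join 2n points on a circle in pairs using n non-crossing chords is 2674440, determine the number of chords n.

Non-crossing pairings of 2n points on a circle are counted by C_n, and C_14 = 2674440.

14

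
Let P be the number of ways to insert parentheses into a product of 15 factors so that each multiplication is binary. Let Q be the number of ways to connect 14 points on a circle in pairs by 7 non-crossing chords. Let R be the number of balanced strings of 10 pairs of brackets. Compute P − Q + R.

2690807

Bracketing 15 factors into binary products is counted by C_{15−1} = C_14. So P = C_14 = 2674440.
Pairing 14 circle points by 7 non-crossing chords gives C_7 matchings. So Q = C_7 = 429.
With 10 pairs the number of balanced bracket strings is the Catalan number C_10. So R = C_10 = 16796.
P − Q + R = 2674440 − 429 + 16796 = 2690807.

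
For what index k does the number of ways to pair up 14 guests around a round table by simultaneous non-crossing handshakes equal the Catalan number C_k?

With 14 = 2·7 people, non-crossing handshake pairings are non-crossing perfect matchings on a circle, counted by C_7.

7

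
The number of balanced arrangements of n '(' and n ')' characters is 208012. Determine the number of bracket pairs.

12

Balanced strings of n bracket-pairs are counted by C_n; 208012 = C_12.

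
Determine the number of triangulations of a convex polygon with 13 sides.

58786

Triangulations of a convex m-gon are counted by C_{m−2}; with m = 13 this is C_11.
C_11 = 58786.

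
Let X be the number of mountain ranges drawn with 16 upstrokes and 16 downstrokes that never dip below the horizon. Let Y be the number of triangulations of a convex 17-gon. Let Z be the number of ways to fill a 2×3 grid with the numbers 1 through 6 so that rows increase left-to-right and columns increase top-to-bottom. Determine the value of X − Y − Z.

25662820

Paths of 16 up- and 16 down-steps that never dip below the axis are Dyck paths; their count is C_16. So X = C_16 = 35357670.
Triangulations of a convex m-gon are counted by C_{m−2}; with m = 17 this is C_15. So Y = C_15 = 9694845.
Standard Young tableaux of shape 2×n are counted by C_n; here n = 3. So Z = C_3 = 5.
X − Y − Z = 35357670 − 9694845 − 5 = 25662820.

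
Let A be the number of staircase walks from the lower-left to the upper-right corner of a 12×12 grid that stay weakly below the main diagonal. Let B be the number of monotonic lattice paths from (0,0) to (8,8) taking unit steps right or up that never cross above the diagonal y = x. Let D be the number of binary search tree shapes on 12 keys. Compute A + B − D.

1430

Monotone paths in an n×n grid that stay weakly below the diagonal are counted by C_n; here n = 12. So A = C_12 = 208012.
Monotone paths in an n×n grid that stay weakly below the diagonal are counted by C_n; here n = 8. So B = C_8 = 1430.
There are C_n binary search tree shapes on n keys; with n = 12 that is C_12. So D = C_12 = 208012.
A + B − D = 208012 + 1430 − 208012 = 1430.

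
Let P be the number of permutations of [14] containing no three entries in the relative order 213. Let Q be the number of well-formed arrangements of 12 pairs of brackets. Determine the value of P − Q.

For any fixed pattern of length 3, the pattern-avoiding permutations of [14] number C_14. So P = C_14 = 2674440.
A balanced arrangement of 12 bracket pairs is a Dyck word of semilength 12, so the count is C_12. So Q = C_12 = 208012.
P − Q = 2674440 − 208012 = 2466428.

2466428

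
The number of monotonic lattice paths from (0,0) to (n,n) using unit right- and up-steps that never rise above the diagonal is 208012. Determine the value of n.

Such diagonal-avoiding paths in an n×n grid are counted by C_n. The Catalan number equal to 208012 is C_12.

12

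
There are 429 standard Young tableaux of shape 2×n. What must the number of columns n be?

Standard Young tableaux of shape 2×n are counted by C_n, and C_7 = 429.

7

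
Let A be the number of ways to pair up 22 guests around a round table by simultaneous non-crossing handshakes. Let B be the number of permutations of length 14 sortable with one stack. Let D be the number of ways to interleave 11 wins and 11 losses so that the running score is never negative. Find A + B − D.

Non-crossing handshake pairings of 2n people are counted by C_n; 22 people gives n = 11. So A = C_11 = 58786.
Stack-sortable permutations are exactly the 231-avoiding ones, counted by C_n; here n = 14. So B = C_14 = 2674440.
Ballot sequences with n votes each where one side never trails are Dyck words, counted by C_n; here n = 11. So D = C_11 = 58786.
A + B − D = 58786 + 2674440 − 58786 = 2674440.

2674440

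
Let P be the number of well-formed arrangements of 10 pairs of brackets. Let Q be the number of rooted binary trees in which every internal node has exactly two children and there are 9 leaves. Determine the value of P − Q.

15366

With 10 pairs the number of balanced bracket strings is the Catalan number C_10. So P = C_10 = 16796.
A full binary tree with L leaves has L−1 internal nodes and is counted by C_{L−1}; L = 9 gives C_8. So Q = C_8 = 1430.
P − Q = 16796 − 1430 = 15366.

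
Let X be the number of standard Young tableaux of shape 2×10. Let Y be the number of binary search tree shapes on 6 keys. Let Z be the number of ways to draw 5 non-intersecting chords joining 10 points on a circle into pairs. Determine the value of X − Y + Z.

16706

Standard Young tableaux of shape 2×n are counted by C_n; here n = 10. So X = C_10 = 16796.
There are C_n binary search tree shapes on n keys; with n = 6 that is C_6. So Y = C_6 = 132.
Pairing 10 circle points by 5 non-crossing chords gives C_5 matchings. So Z = C_5 = 42.
X − Y + Z = 16796 − 132 + 42 = 16706.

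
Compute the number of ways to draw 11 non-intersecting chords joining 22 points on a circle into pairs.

Non-crossing perfect matchings of 2n points on a circle are counted by C_n; with 22 points, n = 11.
C_11 = C(22,11)/12 = 705432/12 = 58786.

58786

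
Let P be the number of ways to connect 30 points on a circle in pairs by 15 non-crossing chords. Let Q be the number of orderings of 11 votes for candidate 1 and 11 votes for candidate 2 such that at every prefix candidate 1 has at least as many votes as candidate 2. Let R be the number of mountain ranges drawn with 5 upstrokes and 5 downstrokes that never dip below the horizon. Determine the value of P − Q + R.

Pairing 30 circle points by 15 non-crossing chords gives C_15 matchings. So P = C_15 = 9694845.
Ballot sequences with n votes each where one side never trails are Dyck words, counted by C_n; here n = 11. So Q = C_11 = 58786.
Dyck paths of semilength n (length 2n) are counted by C_n; here n = 5. So R = C_5 = 42.
P − Q + R = 9694845 − 58786 + 42 = 9636101.

9636101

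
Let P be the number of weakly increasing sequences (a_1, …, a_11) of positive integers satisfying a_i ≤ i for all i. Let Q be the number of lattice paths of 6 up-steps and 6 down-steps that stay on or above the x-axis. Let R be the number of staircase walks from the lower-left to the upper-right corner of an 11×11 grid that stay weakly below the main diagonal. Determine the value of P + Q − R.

132

Weakly increasing sequences with a_i ≤ i biject with Dyck paths of semilength 11, so there are C_11. So P = C_11 = 58786.
Paths of 6 up- and 6 down-steps that never dip below the axis are Dyck paths; their count is C_6. So Q = C_6 = 132.
Sub-diagonal monotone paths from (0,0) to (11,11) biject with Dyck paths of semilength 11, giving C_11. So R = C_11 = 58786.
P + Q − R = 58786 + 132 − 58786 = 132.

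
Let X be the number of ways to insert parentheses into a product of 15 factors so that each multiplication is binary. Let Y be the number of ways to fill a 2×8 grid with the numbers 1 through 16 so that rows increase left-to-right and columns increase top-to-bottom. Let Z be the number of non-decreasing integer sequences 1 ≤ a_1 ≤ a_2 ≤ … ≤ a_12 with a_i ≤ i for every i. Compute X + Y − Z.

2467858

Ways to associate a product of 15 factors correspond to binary trees on 15 leaves, so the count is C_14. So X = C_14 = 2674440.
Standard Young tableaux of shape 2×n are counted by C_n; here n = 8. So Y = C_8 = 1430.
Such sub-staircase sequences of length n are counted by C_n; here n = 12. So Z = C_12 = 208012.
X + Y − Z = 2674440 + 1430 − 208012 = 2467858.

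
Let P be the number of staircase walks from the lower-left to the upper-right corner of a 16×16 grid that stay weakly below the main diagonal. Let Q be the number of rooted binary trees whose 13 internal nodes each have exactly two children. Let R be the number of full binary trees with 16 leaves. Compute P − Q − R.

Sub-diagonal monotone paths from (0,0) to (16,16) biject with Dyck paths of semilength 16, giving C_16. So P = C_16 = 35357670.
Full binary trees with n internal nodes are counted by C_n; here n = 13. So Q = C_13 = 742900.
A full binary tree with L leaves has L−1 internal nodes and is counted by C_{L−1}; L = 16 gives C_15. So R = C_15 = 9694845.
P − Q − R = 35357670 − 742900 − 9694845 = 24919925.

24919925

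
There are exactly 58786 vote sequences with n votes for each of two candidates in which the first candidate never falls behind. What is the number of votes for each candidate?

Such ballot sequences with n votes each are counted by C_n. Since C_11 = 58786, the index is 11.

11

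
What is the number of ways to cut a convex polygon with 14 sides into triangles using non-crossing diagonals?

A convex 14-gon is triangulated into 12 triangles, and the number of such triangulations is the Catalan number C_{14−2} = C_12.
C_12 = C(24,12)/13 = 2704156/13 = 208012.

208012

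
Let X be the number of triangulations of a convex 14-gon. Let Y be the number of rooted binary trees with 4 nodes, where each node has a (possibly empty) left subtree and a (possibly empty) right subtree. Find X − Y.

207998

The number of triangulations of a 14-gon is the Catalan number C_12 (index = sides − 2). So X = C_12 = 208012.
There are C_n binary search tree shapes on n keys; with n = 4 that is C_4. So Y = C_4 = 14.
X − Y = 208012 − 14 = 207998.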